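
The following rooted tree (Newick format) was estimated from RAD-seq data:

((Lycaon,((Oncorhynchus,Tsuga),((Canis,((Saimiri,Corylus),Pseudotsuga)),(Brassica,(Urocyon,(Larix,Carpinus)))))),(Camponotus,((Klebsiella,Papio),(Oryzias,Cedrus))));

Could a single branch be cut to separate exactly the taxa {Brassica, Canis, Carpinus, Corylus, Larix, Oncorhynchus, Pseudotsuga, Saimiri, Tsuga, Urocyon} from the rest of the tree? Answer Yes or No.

The most recent common ancestor of these taxa subtends ((Oncorhynchus,Tsuga),((Canis,((Saimiri,Corylus),Pseudotsuga)),(Brassica,(Urocyon,(Larix,Carpinus))))).
That clade has exactly 10 tips — every listed taxon and nothing else — so the group is monophyletic.

Yes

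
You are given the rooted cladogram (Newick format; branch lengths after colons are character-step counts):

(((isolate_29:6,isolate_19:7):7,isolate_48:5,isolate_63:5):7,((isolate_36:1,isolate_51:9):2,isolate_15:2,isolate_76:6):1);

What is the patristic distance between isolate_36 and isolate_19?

The path runs isolate_36 → … → MRCA → … → isolate_19; the MRCA is the root of the tree.
Branch lengths along that path: 1 + 2 + 1 + 7 + 7 + 7 = 25.

25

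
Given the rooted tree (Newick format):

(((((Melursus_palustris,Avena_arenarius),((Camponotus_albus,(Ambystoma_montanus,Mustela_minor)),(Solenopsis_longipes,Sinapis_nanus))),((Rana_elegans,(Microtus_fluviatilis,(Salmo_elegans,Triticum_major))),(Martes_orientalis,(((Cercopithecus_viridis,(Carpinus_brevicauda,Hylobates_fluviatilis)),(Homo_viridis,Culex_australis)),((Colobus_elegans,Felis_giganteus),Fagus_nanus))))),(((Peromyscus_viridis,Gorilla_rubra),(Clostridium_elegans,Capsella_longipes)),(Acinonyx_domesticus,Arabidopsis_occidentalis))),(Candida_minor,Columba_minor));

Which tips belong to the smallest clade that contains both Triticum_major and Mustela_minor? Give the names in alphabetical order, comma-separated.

Tracing Triticum_major: it sits inside (Salmo_elegans,Triticum_major).
Tracing Mustela_minor: it sits inside (Ambystoma_montanus,Mustela_minor).
The smallest clade enclosing both is (((Melursus_palustris,Avena_arenarius),((Camponotus_albus,(Ambystoma_montanus,Mustela_minor)),(Solenopsis_longipes,Sinapis_nanus))),((Rana_elegans,(Microtus_fluviatilis,(Salmo_elegans,Triticum_major))),(Martes_orientalis,(((Cercopithecus_viridis,(Carpinus_brevicauda,Hylobates_fluviatilis)),(Homo_viridis,Culex_australis)),((Colobus_elegans,Felis_giganteus),Fagus_nanus))))); the answer is its 20 terminal taxa in alphabetical order.

Ambystoma_montanus, Avena_arenarius, Camponotus_albus, Carpinus_brevicauda, Cercopithecus_viridis, Colobus_elegans, Culex_australis, Fagus_nanus, Felis_giganteus, Homo_viridis, Hylobates_fluviatilis, Martes_orientalis, Melursus_palustris, Microtus_fluviatilis, Mustela_minor, Rana_elegans, Salmo_elegans, Sinapis_nanus, Solenopsis_longipes, Triticum_major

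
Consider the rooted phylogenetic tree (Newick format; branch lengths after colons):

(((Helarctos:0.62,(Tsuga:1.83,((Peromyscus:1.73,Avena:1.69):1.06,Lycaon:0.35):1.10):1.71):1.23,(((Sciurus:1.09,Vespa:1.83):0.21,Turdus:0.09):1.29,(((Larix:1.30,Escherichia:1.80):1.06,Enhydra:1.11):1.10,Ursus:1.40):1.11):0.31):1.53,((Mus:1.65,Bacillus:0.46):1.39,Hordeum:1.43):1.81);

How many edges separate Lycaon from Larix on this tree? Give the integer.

9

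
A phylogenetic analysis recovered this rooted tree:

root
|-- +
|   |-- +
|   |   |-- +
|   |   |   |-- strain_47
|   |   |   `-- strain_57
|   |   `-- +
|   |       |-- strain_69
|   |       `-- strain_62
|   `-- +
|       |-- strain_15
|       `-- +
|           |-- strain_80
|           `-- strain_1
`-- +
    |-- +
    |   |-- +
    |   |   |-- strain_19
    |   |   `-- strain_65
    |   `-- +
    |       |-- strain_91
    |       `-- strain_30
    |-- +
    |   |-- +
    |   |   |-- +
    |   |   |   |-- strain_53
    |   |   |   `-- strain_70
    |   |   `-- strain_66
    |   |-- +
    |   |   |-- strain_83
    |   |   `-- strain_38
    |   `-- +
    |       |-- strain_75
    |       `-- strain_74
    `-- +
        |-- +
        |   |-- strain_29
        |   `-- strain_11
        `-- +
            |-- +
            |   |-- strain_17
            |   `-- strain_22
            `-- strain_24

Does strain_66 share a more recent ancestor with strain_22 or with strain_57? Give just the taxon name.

The MRCA of strain_66 and strain_22 subtends (((strain_19,strain_65),(strain_91,strain_30)),(((strain_53,strain_70),strain_66),(strain_83,strain_38),(strain_75,strain_74)),((strain_29,strain_11),((strain_17,strain_22),strain_24))) (16 taxa).
The MRCA of strain_66 and strain_57 is the root, subtending the entire tree (23 taxa).
The first is nested inside the second, so strain_66 shares a more recent common ancestor with strain_22.

strain_22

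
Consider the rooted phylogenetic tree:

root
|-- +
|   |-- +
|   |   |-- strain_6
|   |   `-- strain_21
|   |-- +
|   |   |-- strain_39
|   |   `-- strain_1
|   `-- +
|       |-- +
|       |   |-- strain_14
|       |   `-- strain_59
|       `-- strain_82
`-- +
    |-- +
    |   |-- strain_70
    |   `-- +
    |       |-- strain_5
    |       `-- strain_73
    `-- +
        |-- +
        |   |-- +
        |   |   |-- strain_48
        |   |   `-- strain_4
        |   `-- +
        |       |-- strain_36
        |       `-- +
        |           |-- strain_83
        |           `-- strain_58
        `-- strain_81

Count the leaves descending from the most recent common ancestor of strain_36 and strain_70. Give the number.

9

The MRCA of strain_36 and strain_70 is the node subtending ((strain_70,(strain_5,strain_73)),(((strain_48,strain_4),(strain_36,(strain_83,strain_58))),strain_81)).
That clade contains 9 terminal taxa: strain_36, strain_4, strain_48, strain_5, strain_58, strain_70, strain_73, strain_81, strain_83.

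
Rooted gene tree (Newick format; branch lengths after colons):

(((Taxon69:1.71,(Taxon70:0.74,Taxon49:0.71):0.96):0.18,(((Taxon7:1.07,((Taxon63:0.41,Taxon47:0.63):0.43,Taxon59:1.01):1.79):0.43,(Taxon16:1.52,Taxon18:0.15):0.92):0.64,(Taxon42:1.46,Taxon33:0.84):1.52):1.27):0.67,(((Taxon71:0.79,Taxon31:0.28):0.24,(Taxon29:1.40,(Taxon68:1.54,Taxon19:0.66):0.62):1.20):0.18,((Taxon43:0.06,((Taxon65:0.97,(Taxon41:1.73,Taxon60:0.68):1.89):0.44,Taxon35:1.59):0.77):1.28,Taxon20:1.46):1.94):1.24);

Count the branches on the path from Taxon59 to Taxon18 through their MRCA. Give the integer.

5

The MRCA of Taxon59 and Taxon18 is the node subtending ((Taxon7,((Taxon63,Taxon47),Taxon59)),(Taxon16,Taxon18)).
From Taxon59 up to that node: 3 branches. From Taxon18 up to the same node: 2 branches. Total: 3 + 2 = 5.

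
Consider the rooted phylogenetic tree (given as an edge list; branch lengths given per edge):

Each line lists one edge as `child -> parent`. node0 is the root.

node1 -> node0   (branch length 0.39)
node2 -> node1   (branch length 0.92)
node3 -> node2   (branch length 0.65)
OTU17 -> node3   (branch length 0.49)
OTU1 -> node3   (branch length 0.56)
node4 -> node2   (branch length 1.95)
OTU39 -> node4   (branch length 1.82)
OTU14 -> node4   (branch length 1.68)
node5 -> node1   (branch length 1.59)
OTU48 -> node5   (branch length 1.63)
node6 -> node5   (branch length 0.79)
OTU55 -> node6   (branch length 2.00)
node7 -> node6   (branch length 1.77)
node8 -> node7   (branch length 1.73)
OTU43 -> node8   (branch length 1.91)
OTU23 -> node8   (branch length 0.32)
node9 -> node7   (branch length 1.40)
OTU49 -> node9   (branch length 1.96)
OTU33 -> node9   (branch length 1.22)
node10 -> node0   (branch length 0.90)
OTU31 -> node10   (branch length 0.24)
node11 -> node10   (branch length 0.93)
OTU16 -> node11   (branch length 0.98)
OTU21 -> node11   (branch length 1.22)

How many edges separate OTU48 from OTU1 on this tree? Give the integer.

5

The MRCA of OTU48 and OTU1 is the node subtending (((OTU17,OTU1),(OTU39,OTU14)),(OTU48,(OTU55,((OTU43,OTU23),(OTU49,OTU33))))).
From OTU48 up to that node: 2 branches. From OTU1 up to the same node: 3 branches. Total: 2 + 3 = 5.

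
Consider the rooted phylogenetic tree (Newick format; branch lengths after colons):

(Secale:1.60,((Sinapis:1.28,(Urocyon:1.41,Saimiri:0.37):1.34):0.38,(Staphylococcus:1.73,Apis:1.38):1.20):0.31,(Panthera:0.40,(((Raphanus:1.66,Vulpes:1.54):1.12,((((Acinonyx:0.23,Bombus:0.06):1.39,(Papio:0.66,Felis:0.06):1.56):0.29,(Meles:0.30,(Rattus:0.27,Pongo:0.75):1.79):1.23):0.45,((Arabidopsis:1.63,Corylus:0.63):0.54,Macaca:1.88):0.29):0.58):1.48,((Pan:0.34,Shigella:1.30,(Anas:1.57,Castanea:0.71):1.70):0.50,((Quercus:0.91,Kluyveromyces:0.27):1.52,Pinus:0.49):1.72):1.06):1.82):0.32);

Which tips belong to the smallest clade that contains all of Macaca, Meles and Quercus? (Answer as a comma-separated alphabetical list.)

Tracing Macaca: it sits inside ((Arabidopsis,Corylus),Macaca).
Tracing Meles: it sits inside (Meles,(Rattus,Pongo)).
Tracing Quercus: it sits inside (Quercus,Kluyveromyces).
The smallest clade enclosing all 3 is (((Raphanus,Vulpes),((((Acinonyx,Bombus),(Papio,Felis)),(Meles,(Rattus,Pongo))),((Arabidopsis,Corylus),Macaca))),((Pan,Shigella,(Anas,Castanea)),((Quercus,Kluyveromyces),Pinus))); the answer is its 19 terminal taxa in alphabetical order.

Acinonyx, Anas, Arabidopsis, Bombus, Castanea, Corylus, Felis, Kluyveromyces, Macaca, Meles, Pan, Papio, Pinus, Pongo, Quercus, Raphanus, Rattus, Shigella, Vulpes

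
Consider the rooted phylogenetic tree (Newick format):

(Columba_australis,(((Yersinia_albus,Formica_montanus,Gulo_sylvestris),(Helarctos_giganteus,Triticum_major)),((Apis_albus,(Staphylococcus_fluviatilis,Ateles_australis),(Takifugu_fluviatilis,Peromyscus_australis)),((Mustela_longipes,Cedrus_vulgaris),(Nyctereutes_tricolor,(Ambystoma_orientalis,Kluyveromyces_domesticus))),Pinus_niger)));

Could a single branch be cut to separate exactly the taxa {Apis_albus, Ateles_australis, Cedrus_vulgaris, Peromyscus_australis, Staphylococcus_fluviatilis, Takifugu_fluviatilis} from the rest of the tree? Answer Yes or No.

No

The MRCA of the listed taxa subtends ((Apis_albus,(Staphylococcus_fluviatilis,Ateles_australis),(Takifugu_fluviatilis,Peromyscus_australis)),((Mustela_longipes,Cedrus_vulgaris),(Nyctereutes_tricolor,(Ambystoma_orientalis,Kluyveromyces_domesticus))),Pinus_niger).
That clade also contains Ambystoma_orientalis, Kluyveromyces_domesticus, Mustela_longipes, Nyctereutes_tricolor, Pinus_niger, which are not in the proposed group, so the group is not monophyletic.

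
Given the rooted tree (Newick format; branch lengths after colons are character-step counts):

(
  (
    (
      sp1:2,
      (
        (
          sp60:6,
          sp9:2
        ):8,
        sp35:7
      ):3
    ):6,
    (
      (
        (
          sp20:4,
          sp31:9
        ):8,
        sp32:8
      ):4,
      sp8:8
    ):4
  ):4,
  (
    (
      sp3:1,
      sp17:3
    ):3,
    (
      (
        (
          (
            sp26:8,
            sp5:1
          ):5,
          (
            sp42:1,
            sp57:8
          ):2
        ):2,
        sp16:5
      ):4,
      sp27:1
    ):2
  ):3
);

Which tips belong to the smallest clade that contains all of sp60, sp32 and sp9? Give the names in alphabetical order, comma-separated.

sp1, sp20, sp31, sp32, sp35, sp60, sp8, sp9

Tracing sp60: it sits inside (sp60,sp9).
Tracing sp32: it sits inside ((sp20,sp31),sp32).
Tracing sp9: it sits inside (sp60,sp9).
The smallest clade enclosing all 3 is ((sp1,((sp60,sp9),sp35)),(((sp20,sp31),sp32),sp8)); the answer is its 8 terminal taxa in alphabetical order.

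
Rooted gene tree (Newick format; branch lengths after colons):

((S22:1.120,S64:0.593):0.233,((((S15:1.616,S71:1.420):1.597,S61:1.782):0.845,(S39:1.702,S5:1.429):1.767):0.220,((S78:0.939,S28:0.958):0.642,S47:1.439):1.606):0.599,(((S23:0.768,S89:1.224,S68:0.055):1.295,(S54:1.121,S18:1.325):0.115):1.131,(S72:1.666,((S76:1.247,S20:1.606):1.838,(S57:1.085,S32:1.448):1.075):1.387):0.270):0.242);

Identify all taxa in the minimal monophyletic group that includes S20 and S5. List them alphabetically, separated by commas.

Tracing S20: it sits inside (S76,S20).
Tracing S5: it sits inside (S39,S5).
The smallest clade enclosing both is the whole tree (their MRCA is the root), so the answer is all 20 tips in alphabetical order.

S15, S18, S20, S22, S23, S28, S32, S39, S47, S5, S54, S57, S61, S64, S68, S71, S72, S76, S78, S89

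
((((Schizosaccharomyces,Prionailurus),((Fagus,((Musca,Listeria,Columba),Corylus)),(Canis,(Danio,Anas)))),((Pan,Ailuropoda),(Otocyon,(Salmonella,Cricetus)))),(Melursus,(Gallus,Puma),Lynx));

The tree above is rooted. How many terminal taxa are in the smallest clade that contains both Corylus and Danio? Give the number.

The MRCA of Corylus and Danio is the node subtending ((Fagus,((Musca,Listeria,Columba),Corylus)),(Canis,(Danio,Anas))).
That clade contains 8 terminal taxa: Anas, Canis, Columba, Corylus, Danio, Fagus, Listeria, Musca.

8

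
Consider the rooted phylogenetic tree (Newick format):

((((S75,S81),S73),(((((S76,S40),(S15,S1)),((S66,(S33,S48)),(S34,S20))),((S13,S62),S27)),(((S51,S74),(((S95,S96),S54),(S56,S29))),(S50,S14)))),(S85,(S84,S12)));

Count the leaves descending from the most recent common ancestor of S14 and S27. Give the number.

21

The MRCA of S14 and S27 is the node subtending (((((S76,S40),(S15,S1)),((S66,(S33,S48)),(S34,S20))),((S13,S62),S27)),(((S51,S74),(((S95,S96),S54),(S56,S29))),(S50,S14))).
That clade contains 21 terminal taxa: S1, S13, S14, S15, S20, S27, S29, S33, S34, S40, S48, S50, S51, S54, S56, S62, S66, S74, S76, S95, S96.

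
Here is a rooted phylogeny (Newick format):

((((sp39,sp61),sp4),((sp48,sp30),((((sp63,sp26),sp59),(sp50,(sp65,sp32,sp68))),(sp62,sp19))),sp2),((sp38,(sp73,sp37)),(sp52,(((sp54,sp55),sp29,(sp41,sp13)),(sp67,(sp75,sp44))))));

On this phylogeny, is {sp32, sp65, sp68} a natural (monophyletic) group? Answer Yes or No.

Yes

The most recent common ancestor of these taxa subtends (sp65,sp32,sp68).
That clade has exactly 3 tips — every listed taxon and nothing else — so the group is monophyletic.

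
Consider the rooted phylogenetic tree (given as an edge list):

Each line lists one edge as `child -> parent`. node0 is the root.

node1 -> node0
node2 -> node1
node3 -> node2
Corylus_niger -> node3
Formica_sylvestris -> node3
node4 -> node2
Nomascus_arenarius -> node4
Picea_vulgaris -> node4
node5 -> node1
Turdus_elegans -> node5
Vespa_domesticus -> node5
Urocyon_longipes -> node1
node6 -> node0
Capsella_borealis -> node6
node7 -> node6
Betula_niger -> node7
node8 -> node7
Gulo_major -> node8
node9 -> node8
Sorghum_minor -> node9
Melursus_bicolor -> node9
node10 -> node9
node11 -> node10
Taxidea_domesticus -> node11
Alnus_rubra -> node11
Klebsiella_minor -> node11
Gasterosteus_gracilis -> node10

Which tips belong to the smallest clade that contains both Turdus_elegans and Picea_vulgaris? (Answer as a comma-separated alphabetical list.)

Tracing Turdus_elegans: it sits inside (Turdus_elegans,Vespa_domesticus).
Tracing Picea_vulgaris: it sits inside (Nomascus_arenarius,Picea_vulgaris).
The smallest clade enclosing both is (((Corylus_niger,Formica_sylvestris),(Nomascus_arenarius,Picea_vulgaris)),(Turdus_elegans,Vespa_domesticus),Urocyon_longipes); the answer is its 7 terminal taxa in alphabetical order.

Corylus_niger, Formica_sylvestris, Nomascus_arenarius, Picea_vulgaris, Turdus_elegans, Urocyon_longipes, Vespa_domesticus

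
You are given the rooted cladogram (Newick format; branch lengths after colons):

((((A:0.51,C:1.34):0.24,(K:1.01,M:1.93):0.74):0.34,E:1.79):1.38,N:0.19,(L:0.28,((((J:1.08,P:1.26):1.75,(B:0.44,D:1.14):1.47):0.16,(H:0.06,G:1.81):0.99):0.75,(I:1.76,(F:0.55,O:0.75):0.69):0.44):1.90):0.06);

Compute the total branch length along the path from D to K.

The path runs D → … → MRCA → … → K; the MRCA is the root of the tree.
Branch lengths along that path: 1.14 + 1.47 + 0.16 + 0.75 + 1.90 + 0.06 + 1.38 + 0.34 + 0.74 + 1.01 = 8.95.

8.95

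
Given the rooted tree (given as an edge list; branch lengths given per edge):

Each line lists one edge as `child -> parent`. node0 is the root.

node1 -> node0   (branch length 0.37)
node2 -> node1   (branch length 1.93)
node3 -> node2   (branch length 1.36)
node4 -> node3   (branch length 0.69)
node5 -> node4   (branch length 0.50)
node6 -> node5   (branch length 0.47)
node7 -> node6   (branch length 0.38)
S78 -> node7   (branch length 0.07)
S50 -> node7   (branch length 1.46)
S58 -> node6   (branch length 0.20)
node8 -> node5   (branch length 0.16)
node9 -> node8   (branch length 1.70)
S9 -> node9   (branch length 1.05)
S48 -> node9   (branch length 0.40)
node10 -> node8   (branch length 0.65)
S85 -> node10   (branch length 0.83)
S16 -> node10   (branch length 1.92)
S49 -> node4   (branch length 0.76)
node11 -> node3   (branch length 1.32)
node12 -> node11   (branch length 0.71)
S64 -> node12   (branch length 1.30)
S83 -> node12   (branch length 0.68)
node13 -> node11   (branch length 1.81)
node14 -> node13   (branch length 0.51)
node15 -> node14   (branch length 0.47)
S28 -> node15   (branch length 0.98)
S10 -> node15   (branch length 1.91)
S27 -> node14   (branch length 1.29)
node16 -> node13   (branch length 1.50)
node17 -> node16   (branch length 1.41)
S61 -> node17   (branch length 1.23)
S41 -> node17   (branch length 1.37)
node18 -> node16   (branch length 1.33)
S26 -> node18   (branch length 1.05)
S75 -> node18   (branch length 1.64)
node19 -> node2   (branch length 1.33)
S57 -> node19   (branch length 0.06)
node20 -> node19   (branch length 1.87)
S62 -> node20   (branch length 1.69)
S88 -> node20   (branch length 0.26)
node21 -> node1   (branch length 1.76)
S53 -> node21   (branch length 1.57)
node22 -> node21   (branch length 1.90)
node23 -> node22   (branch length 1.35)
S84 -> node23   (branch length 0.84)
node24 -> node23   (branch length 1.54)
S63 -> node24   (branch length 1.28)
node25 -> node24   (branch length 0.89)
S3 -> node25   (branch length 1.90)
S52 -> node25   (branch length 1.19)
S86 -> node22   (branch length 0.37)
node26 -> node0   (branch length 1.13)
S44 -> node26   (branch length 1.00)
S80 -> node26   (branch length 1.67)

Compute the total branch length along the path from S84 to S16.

13.06

The path runs S84 → … → MRCA → … → S16; the MRCA is the node subtending (((((((S78,S50),S58),((S9,S48),(S85,S16))),S49),((S64,S83),(((S28,S10),S27),((S61,S41),(S26,S75))))),(S57,(S62,S88))),(S53,((S84,(S63,(S3,S52))),S86))).
Branch lengths along that path: 0.84 + 1.35 + 1.90 + 1.76 + 1.93 + 1.36 + 0.69 + 0.50 + 0.16 + 0.65 + 1.92 = 13.06.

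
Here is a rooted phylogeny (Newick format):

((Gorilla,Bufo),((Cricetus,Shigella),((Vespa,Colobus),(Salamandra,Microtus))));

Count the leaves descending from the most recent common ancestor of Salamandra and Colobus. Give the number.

The MRCA of Salamandra and Colobus is the node subtending ((Vespa,Colobus),(Salamandra,Microtus)).
That clade contains 4 terminal taxa: Colobus, Microtus, Salamandra, Vespa.

4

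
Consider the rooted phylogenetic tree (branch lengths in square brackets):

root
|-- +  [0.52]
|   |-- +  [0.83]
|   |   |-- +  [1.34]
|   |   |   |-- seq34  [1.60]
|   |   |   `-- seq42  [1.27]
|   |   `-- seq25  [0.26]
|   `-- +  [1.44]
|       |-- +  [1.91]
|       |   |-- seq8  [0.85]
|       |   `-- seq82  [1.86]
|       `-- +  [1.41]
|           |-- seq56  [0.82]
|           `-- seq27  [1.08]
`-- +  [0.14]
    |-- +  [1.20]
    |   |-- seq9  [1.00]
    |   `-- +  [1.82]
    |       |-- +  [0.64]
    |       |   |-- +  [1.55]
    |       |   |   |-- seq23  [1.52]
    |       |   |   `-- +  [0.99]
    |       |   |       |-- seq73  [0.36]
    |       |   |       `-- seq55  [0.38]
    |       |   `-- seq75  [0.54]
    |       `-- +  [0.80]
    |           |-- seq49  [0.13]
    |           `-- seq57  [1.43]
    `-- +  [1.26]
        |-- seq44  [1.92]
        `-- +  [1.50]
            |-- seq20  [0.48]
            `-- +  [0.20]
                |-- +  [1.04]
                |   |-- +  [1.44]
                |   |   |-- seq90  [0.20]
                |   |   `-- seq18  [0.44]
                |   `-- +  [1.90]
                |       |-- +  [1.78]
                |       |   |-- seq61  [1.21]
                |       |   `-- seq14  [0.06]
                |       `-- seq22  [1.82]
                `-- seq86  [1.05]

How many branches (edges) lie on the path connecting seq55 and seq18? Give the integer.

The MRCA of seq55 and seq18 is the node subtending ((seq9,(((seq23,(seq73,seq55)),seq75),(seq49,seq57))),(seq44,(seq20,(((seq90,seq18),((seq61,seq14),seq22)),seq86)))).
From seq55 up to that node: 6 branches. From seq18 up to the same node: 6 branches. Total: 6 + 6 = 12.

12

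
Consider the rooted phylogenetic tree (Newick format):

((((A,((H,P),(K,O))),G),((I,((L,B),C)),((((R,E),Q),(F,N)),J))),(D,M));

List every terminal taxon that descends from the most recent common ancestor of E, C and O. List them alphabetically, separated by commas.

A, B, C, E, F, G, H, I, J, K, L, N, O, P, Q, R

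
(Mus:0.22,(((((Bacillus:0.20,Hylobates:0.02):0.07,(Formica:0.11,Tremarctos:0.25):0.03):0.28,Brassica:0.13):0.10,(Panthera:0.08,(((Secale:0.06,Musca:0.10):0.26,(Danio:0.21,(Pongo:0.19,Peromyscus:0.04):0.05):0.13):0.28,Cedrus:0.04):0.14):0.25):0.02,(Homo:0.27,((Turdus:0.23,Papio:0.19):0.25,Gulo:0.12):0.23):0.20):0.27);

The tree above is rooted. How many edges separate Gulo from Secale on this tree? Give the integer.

9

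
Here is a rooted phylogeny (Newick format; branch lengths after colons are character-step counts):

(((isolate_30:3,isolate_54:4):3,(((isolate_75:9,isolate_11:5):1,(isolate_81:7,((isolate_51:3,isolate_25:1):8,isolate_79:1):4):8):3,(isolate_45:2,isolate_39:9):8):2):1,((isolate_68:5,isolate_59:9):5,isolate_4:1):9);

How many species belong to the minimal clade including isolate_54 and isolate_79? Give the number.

10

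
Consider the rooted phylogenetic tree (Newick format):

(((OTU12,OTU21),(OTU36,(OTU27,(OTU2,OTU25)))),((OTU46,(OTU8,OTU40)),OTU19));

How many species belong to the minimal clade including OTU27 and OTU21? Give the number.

The MRCA of OTU27 and OTU21 is the node subtending ((OTU12,OTU21),(OTU36,(OTU27,(OTU2,OTU25)))).
That clade contains 6 terminal taxa: OTU12, OTU2, OTU21, OTU25, OTU27, OTU36.

6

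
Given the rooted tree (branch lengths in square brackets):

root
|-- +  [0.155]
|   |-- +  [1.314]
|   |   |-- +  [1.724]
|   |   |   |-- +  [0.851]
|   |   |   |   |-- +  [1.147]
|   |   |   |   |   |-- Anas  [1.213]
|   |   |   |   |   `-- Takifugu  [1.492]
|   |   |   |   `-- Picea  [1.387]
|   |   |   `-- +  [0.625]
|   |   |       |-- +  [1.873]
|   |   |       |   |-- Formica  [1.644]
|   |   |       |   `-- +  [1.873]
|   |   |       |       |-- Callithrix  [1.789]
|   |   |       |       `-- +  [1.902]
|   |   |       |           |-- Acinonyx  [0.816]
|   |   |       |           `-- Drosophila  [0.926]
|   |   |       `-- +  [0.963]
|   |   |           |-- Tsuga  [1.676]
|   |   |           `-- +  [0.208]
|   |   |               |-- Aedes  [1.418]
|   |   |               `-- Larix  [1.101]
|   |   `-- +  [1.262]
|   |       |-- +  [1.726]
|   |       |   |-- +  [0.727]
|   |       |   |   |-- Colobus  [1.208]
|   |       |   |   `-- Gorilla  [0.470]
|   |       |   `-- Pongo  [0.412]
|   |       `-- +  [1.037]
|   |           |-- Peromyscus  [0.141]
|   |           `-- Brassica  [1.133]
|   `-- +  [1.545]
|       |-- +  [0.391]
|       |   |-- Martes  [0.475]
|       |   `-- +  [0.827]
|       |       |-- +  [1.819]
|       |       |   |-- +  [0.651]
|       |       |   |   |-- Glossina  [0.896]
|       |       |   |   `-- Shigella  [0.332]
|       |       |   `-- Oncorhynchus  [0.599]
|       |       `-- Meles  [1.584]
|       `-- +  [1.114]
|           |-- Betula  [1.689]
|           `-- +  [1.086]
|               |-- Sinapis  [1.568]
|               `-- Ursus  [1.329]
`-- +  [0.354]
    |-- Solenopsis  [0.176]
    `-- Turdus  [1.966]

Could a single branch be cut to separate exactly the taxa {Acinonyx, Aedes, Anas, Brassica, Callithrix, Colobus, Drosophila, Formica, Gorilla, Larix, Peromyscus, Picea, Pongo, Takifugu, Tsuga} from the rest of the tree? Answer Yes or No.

Yes

The most recent common ancestor of these taxa subtends ((((Anas,Takifugu),Picea),((Formica,(Callithrix,(Acinonyx,Drosophila))),(Tsuga,(Aedes,Larix)))),(((Colobus,Gorilla),Pongo),(Peromyscus,Brassica))).
That clade has exactly 15 tips — every listed taxon and nothing else — so the group is monophyletic.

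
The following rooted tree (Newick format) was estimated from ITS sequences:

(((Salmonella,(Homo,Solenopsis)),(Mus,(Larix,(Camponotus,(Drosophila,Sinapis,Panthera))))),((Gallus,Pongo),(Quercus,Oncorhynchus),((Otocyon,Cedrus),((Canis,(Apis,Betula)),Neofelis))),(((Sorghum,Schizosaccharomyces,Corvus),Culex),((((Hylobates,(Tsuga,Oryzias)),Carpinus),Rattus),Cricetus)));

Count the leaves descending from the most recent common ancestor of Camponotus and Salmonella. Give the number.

The MRCA of Camponotus and Salmonella is the node subtending ((Salmonella,(Homo,Solenopsis)),(Mus,(Larix,(Camponotus,(Drosophila,Sinapis,Panthera))))).
That clade contains 9 terminal taxa: Camponotus, Drosophila, Homo, Larix, Mus, Panthera, Salmonella, Sinapis, Solenopsis.

9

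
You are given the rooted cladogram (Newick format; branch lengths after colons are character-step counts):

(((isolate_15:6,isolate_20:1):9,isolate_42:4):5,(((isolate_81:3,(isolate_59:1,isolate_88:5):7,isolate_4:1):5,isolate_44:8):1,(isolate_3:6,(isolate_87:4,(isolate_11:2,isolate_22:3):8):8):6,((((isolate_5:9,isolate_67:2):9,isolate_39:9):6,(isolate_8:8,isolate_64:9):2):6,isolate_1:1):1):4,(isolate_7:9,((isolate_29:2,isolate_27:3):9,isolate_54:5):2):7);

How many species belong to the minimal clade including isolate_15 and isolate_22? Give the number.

22

The MRCA of isolate_15 and isolate_22 is the root, so the clade is the entire tree.
That clade contains 22 terminal taxa: isolate_1, isolate_11, isolate_15, isolate_20, isolate_22, isolate_27, isolate_29, isolate_3, isolate_39, isolate_4, isolate_42, isolate_44, isolate_5, isolate_54, isolate_59, isolate_64, isolate_67, isolate_7, isolate_8, isolate_81, isolate_87, isolate_88.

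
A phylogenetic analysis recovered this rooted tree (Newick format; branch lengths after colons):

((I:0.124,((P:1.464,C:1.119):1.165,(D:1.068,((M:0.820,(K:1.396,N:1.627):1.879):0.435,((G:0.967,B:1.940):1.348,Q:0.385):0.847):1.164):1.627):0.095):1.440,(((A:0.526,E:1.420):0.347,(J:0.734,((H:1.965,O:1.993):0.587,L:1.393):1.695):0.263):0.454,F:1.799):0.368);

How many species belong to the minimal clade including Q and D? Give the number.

7

The MRCA of Q and D is the node subtending (D,((M,(K,N)),((G,B),Q))).
That clade contains 7 terminal taxa: B, D, G, K, M, N, Q.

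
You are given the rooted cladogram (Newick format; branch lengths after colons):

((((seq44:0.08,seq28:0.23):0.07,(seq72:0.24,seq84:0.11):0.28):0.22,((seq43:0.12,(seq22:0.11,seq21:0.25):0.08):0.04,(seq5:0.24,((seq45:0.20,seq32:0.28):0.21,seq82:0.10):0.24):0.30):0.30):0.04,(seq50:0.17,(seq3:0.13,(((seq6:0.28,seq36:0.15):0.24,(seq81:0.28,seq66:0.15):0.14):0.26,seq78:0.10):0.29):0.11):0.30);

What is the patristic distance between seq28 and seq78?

1.36

The path runs seq28 → … → MRCA → … → seq78; the MRCA is the root of the tree.
Branch lengths along that path: 0.23 + 0.07 + 0.22 + 0.04 + 0.30 + 0.11 + 0.29 + 0.10 = 1.36.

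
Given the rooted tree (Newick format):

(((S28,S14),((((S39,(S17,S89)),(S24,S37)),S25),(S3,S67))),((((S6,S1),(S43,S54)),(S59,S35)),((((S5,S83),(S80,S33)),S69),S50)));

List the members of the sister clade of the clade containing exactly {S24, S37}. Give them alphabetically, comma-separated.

S17, S39, S89

The clade containing exactly {S24, S37} attaches to the tree at the node subtending ((S39,(S17,S89)),(S24,S37)).
The other lineage descending from that same node — the sister group — is (S39,(S17,S89)); its 3 tips in alphabetical order are the answer.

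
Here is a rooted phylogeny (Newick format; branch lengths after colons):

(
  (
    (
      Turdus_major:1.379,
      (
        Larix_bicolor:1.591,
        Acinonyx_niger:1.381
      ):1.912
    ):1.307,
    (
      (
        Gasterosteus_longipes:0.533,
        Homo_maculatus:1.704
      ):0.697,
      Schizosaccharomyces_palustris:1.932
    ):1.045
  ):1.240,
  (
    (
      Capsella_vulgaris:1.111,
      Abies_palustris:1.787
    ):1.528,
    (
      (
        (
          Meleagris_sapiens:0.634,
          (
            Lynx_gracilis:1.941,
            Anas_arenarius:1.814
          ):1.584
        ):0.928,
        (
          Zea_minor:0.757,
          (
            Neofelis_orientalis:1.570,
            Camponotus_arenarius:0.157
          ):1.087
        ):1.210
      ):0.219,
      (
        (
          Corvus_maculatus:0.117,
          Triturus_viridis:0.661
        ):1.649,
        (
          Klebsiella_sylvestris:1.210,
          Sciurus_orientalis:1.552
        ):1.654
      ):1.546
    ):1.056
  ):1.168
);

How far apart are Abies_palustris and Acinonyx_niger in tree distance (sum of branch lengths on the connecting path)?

10.323

The path runs Abies_palustris → … → MRCA → … → Acinonyx_niger; the MRCA is the root of the tree.
Branch lengths along that path: 1.787 + 1.528 + 1.168 + 1.240 + 1.307 + 1.912 + 1.381 = 10.323.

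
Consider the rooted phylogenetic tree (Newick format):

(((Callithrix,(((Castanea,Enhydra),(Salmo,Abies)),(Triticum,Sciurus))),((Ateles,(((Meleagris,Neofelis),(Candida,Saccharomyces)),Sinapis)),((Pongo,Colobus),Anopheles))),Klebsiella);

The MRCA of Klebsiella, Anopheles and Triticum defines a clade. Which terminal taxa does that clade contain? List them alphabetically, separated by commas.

Abies, Anopheles, Ateles, Callithrix, Candida, Castanea, Colobus, Enhydra, Klebsiella, Meleagris, Neofelis, Pongo, Saccharomyces, Salmo, Sciurus, Sinapis, Triticum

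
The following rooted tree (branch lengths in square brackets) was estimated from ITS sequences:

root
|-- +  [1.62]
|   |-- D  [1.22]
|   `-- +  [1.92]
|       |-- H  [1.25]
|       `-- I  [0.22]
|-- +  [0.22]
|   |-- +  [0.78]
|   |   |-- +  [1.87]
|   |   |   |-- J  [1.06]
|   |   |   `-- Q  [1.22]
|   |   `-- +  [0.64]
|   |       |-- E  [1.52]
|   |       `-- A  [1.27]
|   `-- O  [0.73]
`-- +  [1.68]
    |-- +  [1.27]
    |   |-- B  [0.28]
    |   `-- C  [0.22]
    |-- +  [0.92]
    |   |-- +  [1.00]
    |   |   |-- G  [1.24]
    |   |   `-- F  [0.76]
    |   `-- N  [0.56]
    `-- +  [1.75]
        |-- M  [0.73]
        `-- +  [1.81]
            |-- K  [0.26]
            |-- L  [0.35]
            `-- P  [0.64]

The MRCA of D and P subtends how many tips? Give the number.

The MRCA of D and P is the root, so the clade is the entire tree.
That clade contains 17 terminal taxa: A, B, C, D, E, F, G, H, I, J, K, L, M, N, O, P, Q.

17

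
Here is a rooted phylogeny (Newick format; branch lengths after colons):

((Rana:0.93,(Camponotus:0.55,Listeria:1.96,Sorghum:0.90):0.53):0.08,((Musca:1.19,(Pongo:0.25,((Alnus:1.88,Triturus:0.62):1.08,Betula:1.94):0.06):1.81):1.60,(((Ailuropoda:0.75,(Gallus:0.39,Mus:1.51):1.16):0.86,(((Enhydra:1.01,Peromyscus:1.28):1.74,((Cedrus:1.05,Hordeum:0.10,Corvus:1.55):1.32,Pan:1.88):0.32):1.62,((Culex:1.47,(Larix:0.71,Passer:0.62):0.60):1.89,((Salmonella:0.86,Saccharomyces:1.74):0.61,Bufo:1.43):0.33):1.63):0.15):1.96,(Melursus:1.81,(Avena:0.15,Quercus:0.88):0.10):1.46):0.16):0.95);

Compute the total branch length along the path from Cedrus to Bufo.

The path runs Cedrus → … → MRCA → … → Bufo; the MRCA is the node subtending (((Enhydra,Peromyscus),((Cedrus,Hordeum,Corvus),Pan)),((Culex,(Larix,Passer)),((Salmonella,Saccharomyces),Bufo))).
Branch lengths along that path: 1.05 + 1.32 + 0.32 + 1.62 + 1.63 + 0.33 + 1.43 = 7.70.

7.70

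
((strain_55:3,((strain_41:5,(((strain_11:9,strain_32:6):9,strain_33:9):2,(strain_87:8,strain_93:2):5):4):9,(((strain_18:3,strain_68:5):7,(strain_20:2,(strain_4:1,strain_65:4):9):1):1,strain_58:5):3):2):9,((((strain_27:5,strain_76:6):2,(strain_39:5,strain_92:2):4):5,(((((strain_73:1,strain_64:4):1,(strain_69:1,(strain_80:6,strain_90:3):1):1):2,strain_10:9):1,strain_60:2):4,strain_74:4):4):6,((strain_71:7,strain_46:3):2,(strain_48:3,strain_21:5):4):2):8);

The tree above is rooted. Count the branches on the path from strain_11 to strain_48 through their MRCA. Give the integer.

The MRCA of strain_11 and strain_48 is the root of the tree.
From strain_11 up to that node: 7 branches. From strain_48 up to the same node: 4 branches. Total: 7 + 4 = 11.

11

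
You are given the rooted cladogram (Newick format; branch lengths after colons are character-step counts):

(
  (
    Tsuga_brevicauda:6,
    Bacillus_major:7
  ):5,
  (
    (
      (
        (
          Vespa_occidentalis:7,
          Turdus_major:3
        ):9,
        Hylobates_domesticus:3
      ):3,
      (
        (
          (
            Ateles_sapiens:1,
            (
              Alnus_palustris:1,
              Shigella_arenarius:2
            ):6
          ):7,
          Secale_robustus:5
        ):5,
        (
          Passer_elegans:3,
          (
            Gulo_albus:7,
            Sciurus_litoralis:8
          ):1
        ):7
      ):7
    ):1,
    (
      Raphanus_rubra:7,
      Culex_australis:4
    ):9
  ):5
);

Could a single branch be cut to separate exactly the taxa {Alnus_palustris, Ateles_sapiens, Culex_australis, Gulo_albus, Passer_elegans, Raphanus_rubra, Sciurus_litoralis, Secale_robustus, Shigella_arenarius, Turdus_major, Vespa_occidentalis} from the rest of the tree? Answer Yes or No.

The MRCA of the listed taxa subtends ((((Vespa_occidentalis,Turdus_major),Hylobates_domesticus),(((Ateles_sapiens,(Alnus_palustris,Shigella_arenarius)),Secale_robustus),(Passer_elegans,(Gulo_albus,Sciurus_litoralis)))),(Raphanus_rubra,Culex_australis)).
That clade also contains Hylobates_domesticus, which is not in the proposed group, so the group is not monophyletic.

No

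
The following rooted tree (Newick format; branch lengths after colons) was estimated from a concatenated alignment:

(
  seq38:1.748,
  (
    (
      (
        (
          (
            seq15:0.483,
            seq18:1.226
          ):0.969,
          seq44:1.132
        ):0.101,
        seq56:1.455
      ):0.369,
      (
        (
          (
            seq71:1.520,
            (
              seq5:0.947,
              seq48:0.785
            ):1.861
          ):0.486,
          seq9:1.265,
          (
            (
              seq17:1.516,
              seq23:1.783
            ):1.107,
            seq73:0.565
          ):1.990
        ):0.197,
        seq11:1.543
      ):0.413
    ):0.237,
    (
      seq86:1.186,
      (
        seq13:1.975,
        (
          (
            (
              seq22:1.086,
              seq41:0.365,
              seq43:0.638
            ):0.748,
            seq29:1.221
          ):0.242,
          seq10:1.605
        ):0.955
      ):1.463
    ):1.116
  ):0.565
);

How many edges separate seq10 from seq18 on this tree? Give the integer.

The MRCA of seq10 and seq18 is the node subtending (((((seq15,seq18),seq44),seq56),(((seq71,(seq5,seq48)),seq9,((seq17,seq23),seq73)),seq11)),(seq86,(seq13,(((seq22,seq41,seq43),seq29),seq10)))).
From seq10 up to that node: 4 branches. From seq18 up to the same node: 5 branches. Total: 4 + 5 = 9.

9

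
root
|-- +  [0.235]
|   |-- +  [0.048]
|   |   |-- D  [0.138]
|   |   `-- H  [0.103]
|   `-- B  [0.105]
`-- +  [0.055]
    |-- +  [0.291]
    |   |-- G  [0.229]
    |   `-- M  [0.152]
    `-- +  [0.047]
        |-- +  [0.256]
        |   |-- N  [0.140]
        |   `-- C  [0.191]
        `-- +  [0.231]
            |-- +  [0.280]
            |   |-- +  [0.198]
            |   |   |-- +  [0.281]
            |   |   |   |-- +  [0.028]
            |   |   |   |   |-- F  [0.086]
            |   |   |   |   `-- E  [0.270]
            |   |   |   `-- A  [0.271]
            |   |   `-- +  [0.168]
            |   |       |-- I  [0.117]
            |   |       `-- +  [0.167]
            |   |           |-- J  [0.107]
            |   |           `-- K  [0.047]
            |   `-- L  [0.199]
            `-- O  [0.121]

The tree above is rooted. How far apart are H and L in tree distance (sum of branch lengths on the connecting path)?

The path runs H → … → MRCA → … → L; the MRCA is the root of the tree.
Branch lengths along that path: 0.103 + 0.048 + 0.235 + 0.055 + 0.047 + 0.231 + 0.280 + 0.199 = 1.198.

1.198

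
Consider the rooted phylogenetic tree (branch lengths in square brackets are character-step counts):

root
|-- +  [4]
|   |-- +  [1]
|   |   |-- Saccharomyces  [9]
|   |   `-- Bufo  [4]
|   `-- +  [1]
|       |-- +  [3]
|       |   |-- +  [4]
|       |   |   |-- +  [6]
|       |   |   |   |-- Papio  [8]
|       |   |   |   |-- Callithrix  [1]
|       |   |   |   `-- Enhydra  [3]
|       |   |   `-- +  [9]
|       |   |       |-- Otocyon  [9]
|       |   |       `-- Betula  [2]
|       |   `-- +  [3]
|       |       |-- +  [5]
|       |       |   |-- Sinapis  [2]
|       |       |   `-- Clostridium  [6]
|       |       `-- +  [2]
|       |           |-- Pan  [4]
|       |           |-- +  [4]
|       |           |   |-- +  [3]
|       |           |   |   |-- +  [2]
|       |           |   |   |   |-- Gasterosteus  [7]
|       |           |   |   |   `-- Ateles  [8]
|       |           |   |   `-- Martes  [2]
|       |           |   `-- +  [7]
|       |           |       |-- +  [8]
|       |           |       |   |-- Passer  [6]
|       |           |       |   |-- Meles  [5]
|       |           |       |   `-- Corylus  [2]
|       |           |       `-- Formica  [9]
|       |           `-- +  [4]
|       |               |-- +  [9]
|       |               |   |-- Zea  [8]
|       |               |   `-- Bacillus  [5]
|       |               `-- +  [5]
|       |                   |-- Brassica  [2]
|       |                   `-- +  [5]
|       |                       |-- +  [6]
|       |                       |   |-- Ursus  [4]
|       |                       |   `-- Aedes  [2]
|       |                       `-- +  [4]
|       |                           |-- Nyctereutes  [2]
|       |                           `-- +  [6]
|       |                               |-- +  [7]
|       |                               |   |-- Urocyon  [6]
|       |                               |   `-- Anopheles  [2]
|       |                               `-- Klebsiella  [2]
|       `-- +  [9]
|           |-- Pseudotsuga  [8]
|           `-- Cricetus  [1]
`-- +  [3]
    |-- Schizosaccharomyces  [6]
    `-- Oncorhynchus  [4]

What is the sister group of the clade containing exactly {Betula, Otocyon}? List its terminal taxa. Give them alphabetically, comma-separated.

The clade containing exactly {Betula, Otocyon} attaches to the tree at the node subtending ((Papio,Callithrix,Enhydra),(Otocyon,Betula)).
The other lineage descending from that same node — the sister group — is (Papio,Callithrix,Enhydra); its 3 tips in alphabetical order are the answer.

Callithrix, Enhydra, Papio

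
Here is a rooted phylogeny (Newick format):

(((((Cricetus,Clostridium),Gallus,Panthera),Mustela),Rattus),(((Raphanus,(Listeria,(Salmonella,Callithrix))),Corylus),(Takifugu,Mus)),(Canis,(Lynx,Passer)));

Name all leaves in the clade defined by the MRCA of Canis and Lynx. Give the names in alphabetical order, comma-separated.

Tracing Canis: it sits inside (Canis,(Lynx,Passer)).
Tracing Lynx: it sits inside (Lynx,Passer).
The smallest clade enclosing both is (Canis,(Lynx,Passer)); the answer is its 3 terminal taxa in alphabetical order.

Canis, Lynx, Passer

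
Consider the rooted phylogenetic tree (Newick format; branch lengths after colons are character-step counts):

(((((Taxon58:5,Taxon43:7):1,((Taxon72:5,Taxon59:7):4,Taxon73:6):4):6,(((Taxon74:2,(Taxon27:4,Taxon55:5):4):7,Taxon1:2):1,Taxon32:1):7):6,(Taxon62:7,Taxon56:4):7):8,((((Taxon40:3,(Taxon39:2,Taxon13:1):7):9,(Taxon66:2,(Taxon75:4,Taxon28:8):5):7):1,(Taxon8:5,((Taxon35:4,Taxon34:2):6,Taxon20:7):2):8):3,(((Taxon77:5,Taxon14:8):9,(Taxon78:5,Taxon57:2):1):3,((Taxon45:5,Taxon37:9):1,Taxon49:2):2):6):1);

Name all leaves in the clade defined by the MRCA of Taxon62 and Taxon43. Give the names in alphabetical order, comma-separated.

Tracing Taxon62: it sits inside (Taxon62,Taxon56).
Tracing Taxon43: it sits inside (Taxon58,Taxon43).
The smallest clade enclosing both is ((((Taxon58,Taxon43),((Taxon72,Taxon59),Taxon73)),(((Taxon74,(Taxon27,Taxon55)),Taxon1),Taxon32)),(Taxon62,Taxon56)); the answer is its 12 terminal taxa in alphabetical order.

Taxon1, Taxon27, Taxon32, Taxon43, Taxon55, Taxon56, Taxon58, Taxon59, Taxon62, Taxon72, Taxon73, Taxon74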